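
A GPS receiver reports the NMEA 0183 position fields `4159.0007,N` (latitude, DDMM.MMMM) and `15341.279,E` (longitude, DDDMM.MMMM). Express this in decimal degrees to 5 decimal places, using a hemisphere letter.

41.98335° N, 153.68798° E

Latitude: split at 2 digits → 41° and 59.0007′; 41 + 59.0007/60 = 41.983345
Longitude: split at 3 digits → 153° and 41.279′; 153 + 41.279/60 = 153.687983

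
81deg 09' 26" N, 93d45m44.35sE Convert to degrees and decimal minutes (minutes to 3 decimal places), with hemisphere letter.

φ: seconds/60 = 0.43333; minutes = 9 + 0.43333 = 9.43333
λ: seconds/60 = 0.73917; minutes = 45 + 0.73917 = 45.73917

81° 9.433′ N, 93° 45.739′ E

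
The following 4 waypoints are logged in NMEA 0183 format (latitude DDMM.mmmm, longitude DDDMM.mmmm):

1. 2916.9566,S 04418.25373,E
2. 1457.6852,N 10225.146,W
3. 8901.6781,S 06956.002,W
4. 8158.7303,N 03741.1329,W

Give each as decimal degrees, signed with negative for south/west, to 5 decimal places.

1. -29.28261, 44.30423
2. 14.96142, -102.41910
3. -89.02797, -69.93337
4. 81.97884, -37.68555

Point 1:
  Lat: degrees = first 2 digits = 29, minutes = 16.9566; 29 + 16.9566/60 = 29.282610
  hemisphere S, so the sign is −
  Lon: split at 3 digits → 044° and 18.25373′; 44 + 18.25373/60 = 44.304229
  E → positive
Point 2:
  φ: split at 2 digits → 14° and 57.6852′; 14 + 57.6852/60 = 14.961420
  N ⇒ keep positive
  λ: degrees = first 3 digits = 102, minutes = 25.146; 102 + 25.146/60 = 102.419100
  W → negative
Point 3:
  Lat: split at 2 digits → 89° and 1.6781′; 89 + 1.6781/60 = 89.027968
  hemisphere S, so the sign is −
  Lon: split at 3 digits → 069° and 56.002′; 69 + 56.002/60 = 69.933367
  W ⇒ negate
Point 4:
  Lat: split at 2 digits → 81° and 58.7303′; 81 + 58.7303/60 = 81.978838
  N → positive
  Lon: degrees = first 3 digits = 37, minutes = 41.1329; 37 + 41.1329/60 = 37.685548
  W ⇒ negate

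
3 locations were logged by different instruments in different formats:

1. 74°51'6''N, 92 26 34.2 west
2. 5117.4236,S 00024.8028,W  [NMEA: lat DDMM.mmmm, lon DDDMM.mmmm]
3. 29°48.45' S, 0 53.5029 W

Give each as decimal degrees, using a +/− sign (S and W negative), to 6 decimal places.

1. 74.851667, -92.442833
2. -51.290393, -0.413380
3. -29.807500, -0.891715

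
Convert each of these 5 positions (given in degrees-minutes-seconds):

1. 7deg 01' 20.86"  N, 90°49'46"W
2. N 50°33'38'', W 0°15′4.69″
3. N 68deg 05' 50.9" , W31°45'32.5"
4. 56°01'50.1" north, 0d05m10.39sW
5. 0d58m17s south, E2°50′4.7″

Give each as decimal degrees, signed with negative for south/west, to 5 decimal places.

Point 1:
  φ: 7° + 1/60 + 20.86/3600 = 7 + 0.016667 + 0.005794 = 7.022461
  N → positive
  λ: 90 + 49/60 + 46/3600 = 90.829444
  hemisphere W, so the sign is −
Point 2:
  φ: 33′ + 38″ = 33.63333′; 50 + 33.63333/60 = 50.560556
  N → positive
  Lon: 0° + 15/60 + 4.69/3600 = 0 + 0.250000 + 0.001303 = 0.251303
  W → negative
Point 3:
  Latitude: 5′ + 50.9″ = 5.84833′; 68 + 5.84833/60 = 68.097472
  N ⇒ keep positive
  λ: 31° + 45/60 + 32.5/3600 = 31 + 0.750000 + 0.009028 = 31.759028
  hemisphere W, so the sign is −
Point 4:
  φ: 1′ + 50.1″ = 1.83500′; 56 + 1.83500/60 = 56.030583
  N ⇒ keep positive
  Longitude: 0 + 5/60 + 10.39/3600 = 0.086219
  hemisphere W, so the sign is −
Point 5:
  Lat: 0° + 58/60 + 17/3600 = 0 + 0.966667 + 0.004722 = 0.971389
  S → negative
  λ: 2° + 50/60 + 4.7/3600 = 2 + 0.833333 + 0.001306 = 2.834639
  E ⇒ keep positive

1. 7.02246, -90.82944
2. 50.56056, -0.25130
3. 68.09747, -31.75903
4. 56.03058, -0.08622
5. -0.97139, 2.83464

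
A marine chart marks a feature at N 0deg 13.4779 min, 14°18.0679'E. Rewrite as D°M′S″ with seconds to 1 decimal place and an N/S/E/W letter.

Lat: fractional minutes 0.47790 × 60 = 28.674″
Lon: fractional minutes 0.06790 × 60 = 4.074″

0°13′28.7″ N, 14°18′4.1″ E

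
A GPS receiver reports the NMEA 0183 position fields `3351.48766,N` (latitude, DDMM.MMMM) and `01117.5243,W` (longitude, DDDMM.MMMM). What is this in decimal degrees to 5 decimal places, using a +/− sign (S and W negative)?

33.85813, -11.29207

Latitude: degrees = first 2 digits = 33, minutes = 51.48766; 33 + 51.48766/60 = 33.858128
N ⇒ keep positive
Longitude: degrees = first 3 digits = 11, minutes = 17.5243; 11 + 17.5243/60 = 11.292072
hemisphere W, so the sign is −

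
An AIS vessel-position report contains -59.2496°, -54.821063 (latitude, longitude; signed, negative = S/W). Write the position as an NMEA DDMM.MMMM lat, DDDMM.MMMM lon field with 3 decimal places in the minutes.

Latitude is negative → S; |value| = 59.249600
φ: minutes = (59.249600 − 59) × 60 = 14.97600
Longitude is negative → W; |value| = 54.821063
Longitude: minutes = (54.821063 − 54) × 60 = 49.26378

5914.976,S / 05449.264,W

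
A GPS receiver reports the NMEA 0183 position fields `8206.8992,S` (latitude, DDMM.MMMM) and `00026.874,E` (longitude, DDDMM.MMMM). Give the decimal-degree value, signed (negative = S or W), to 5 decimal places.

Latitude: split at 2 digits → 82° and 6.8992′; 82 + 6.8992/60 = 82.114987
S ⇒ negate
Lon: split at 3 digits → 000° and 26.874′; 0 + 26.874/60 = 0.447900
E ⇒ keep positive

-82.11499, 0.44790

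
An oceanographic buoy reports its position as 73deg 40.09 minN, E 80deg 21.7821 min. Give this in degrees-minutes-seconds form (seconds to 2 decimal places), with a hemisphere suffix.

73°40′5.40″ N, 80°21′46.93″ E

Latitude: 40.09000′ → 40′ and 0.09000 × 60 = 5.4000″
λ: fractional minutes 0.78210 × 60 = 46.9260″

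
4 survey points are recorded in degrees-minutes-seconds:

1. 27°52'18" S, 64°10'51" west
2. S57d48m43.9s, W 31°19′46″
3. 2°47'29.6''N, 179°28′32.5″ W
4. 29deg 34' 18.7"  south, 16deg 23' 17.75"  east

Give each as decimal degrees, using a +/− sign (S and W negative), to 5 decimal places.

1. -27.87167, -64.18083
2. -57.81219, -31.32944
3. 2.79156, -179.47569
4. -29.57186, 16.38826

Point 1:
  φ: 52′ + 18″ = 52.30000′; 27 + 52.30000/60 = 27.871667
  S → negative
  Lon: 10′ + 51″ = 10.85000′; 64 + 10.85000/60 = 64.180833
  W ⇒ negate
Point 2:
  Lat: 48′ + 43.9″ = 48.73167′; 57 + 48.73167/60 = 57.812194
  hemisphere S, so the sign is −
  λ: 19′ + 46″ = 19.76667′; 31 + 19.76667/60 = 31.329444
  W ⇒ negate
Point 3:
  Latitude: 2° + 47/60 + 29.6/3600 = 2 + 0.783333 + 0.008222 = 2.791556
  N ⇒ keep positive
  Lon: 28′ + 32.5″ = 28.54167′; 179 + 28.54167/60 = 179.475694
  hemisphere W, so the sign is −
Point 4:
  φ: 29 + 34/60 + 18.7/3600 = 29.571861
  S ⇒ negate
  Lon: 16° + 23/60 + 17.75/3600 = 16 + 0.383333 + 0.004931 = 16.388264
  E ⇒ keep positive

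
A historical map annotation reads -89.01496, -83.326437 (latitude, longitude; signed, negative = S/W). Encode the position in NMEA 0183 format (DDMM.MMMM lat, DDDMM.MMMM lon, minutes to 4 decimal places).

8900.8976,S / 08319.5862,W

Latitude is negative → S; |value| = 89.014960
Lat: fractional part 0.014960 → 0.897600 minutes
Longitude is negative → W; |value| = 83.326437
λ: fractional part 0.326437 → 19.586220 minutes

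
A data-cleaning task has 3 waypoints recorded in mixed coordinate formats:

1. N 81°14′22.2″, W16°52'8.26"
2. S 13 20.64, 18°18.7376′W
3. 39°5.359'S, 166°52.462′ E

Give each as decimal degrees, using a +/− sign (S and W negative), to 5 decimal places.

1. 81.23950, -16.86896
2. -13.34400, -18.31229
3. -39.08932, 166.87437

Point 1:
  Latitude: 14′ + 22.2″ = 14.37000′; 81 + 14.37000/60 = 81.239500
  N ⇒ keep positive
  λ: 16 + 52/60 + 8.26/3600 = 16.868961
  hemisphere W, so the sign is −
Point 2:
  Lat: 13 + 20.64/60 = 13.344000
  S ⇒ negate
  λ: 18.7376′ = 0.312293°; total 18.312293
  hemisphere W, so the sign is −
Point 3:
  Lat: 5.359′ = 0.089317°; total 39.089317
  hemisphere S, so the sign is −
  λ: 166 + 52.462/60 = 166.874367
  E → positive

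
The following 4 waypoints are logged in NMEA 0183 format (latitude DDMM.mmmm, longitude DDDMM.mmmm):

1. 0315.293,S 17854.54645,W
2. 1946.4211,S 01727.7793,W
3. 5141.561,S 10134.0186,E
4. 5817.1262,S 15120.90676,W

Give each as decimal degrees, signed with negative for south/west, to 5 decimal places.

Point 1:
  φ: degrees = first 2 digits = 3, minutes = 15.293; 3 + 15.293/60 = 3.254883
  S → negative
  Longitude: split at 3 digits → 178° and 54.54645′; 178 + 54.54645/60 = 178.909108
  hemisphere W, so the sign is −
Point 2:
  Latitude: degrees = first 2 digits = 19, minutes = 46.4211; 19 + 46.4211/60 = 19.773685
  S ⇒ negate
  λ: split at 3 digits → 017° and 27.7793′; 17 + 27.7793/60 = 17.462988
  W ⇒ negate
Point 3:
  φ: split at 2 digits → 51° and 41.561′; 51 + 41.561/60 = 51.692683
  hemisphere S, so the sign is −
  Longitude: split at 3 digits → 101° and 34.0186′; 101 + 34.0186/60 = 101.566977
  E ⇒ keep positive
Point 4:
  φ: degrees = first 2 digits = 58, minutes = 17.1262; 58 + 17.1262/60 = 58.285437
  S ⇒ negate
  Lon: split at 3 digits → 151° and 20.90676′; 151 + 20.90676/60 = 151.348446
  hemisphere W, so the sign is −

1. -3.25488, -178.90911
2. -19.77369, -17.46299
3. -51.69268, 101.56698
4. -58.28544, -151.34845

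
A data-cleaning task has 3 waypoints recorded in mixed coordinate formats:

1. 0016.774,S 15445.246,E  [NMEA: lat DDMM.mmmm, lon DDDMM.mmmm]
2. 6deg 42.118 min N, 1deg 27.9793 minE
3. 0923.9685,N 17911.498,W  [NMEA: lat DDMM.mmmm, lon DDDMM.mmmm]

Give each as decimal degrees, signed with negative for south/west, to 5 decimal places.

Point 1:
  Latitude: split at 2 digits → 00° and 16.774′; 0 + 16.774/60 = 0.279567
  S → negative
  Longitude: degrees = first 3 digits = 154, minutes = 45.246; 154 + 45.246/60 = 154.754100
  E → positive
Point 2:
  Latitude: 6 + 42.118/60 = 6.701967
  N ⇒ keep positive
  Longitude: 1 + 27.9793/60 = 1.466322
  E → positive
Point 3:
  φ: split at 2 digits → 09° and 23.9685′; 9 + 23.9685/60 = 9.399475
  N → positive
  Longitude: split at 3 digits → 179° and 11.498′; 179 + 11.498/60 = 179.191633
  W ⇒ negate

1. -0.27957, 154.75410
2. 6.70197, 1.46632
3. 9.39948, -179.19163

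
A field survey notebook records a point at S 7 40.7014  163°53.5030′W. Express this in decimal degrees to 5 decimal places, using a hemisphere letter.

7.67836° S, 163.89172° W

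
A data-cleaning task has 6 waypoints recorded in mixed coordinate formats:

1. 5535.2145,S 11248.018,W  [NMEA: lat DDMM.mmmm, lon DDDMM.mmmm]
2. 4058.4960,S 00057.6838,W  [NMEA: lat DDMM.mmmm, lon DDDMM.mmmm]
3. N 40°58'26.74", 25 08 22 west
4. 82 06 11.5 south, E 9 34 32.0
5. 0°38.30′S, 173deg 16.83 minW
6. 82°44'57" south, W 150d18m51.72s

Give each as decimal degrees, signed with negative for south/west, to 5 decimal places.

Point 1:
  φ: degrees = first 2 digits = 55, minutes = 35.2145; 55 + 35.2145/60 = 55.586908
  hemisphere S, so the sign is −
  Lon: split at 3 digits → 112° and 48.018′; 112 + 48.018/60 = 112.800300
  W → negative
Point 2:
  φ: degrees = first 2 digits = 40, minutes = 58.496; 40 + 58.496/60 = 40.974933
  hemisphere S, so the sign is −
  Longitude: degrees = first 3 digits = 0, minutes = 57.6838; 0 + 57.6838/60 = 0.961397
  W → negative
Point 3:
  Lat: 40° + 58/60 + 26.74/3600 = 40 + 0.966667 + 0.007428 = 40.974094
  N ⇒ keep positive
  λ: 25° + 8/60 + 22/3600 = 25 + 0.133333 + 0.006111 = 25.139444
  W → negative
Point 4:
  Latitude: 82 + 6/60 + 11.5/3600 = 82.103194
  S → negative
  Longitude: 34′ + 32″ = 34.53333′; 9 + 34.53333/60 = 9.575556
  E ⇒ keep positive
Point 5:
  φ: 38.3′ = 0.638333°; total 0.638333
  hemisphere S, so the sign is −
  λ: 16.83′ = 0.280500°; total 173.280500
  W → negative
Point 6:
  Latitude: 44′ + 57″ = 44.95000′; 82 + 44.95000/60 = 82.749167
  S ⇒ negate
  Lon: 150° + 18/60 + 51.72/3600 = 150 + 0.300000 + 0.014367 = 150.314367
  W → negative

1. -55.58691, -112.80030
2. -40.97493, -0.96140
3. 40.97409, -25.13944
4. -82.10319, 9.57556
5. -0.63833, -173.28050
6. -82.74917, -150.31437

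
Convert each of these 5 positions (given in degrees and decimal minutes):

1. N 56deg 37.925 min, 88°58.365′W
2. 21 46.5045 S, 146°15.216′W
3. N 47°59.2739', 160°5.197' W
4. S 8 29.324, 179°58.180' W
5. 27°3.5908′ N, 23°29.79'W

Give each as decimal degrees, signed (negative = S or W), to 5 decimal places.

1. 56.63208, -88.97275
2. -21.77508, -146.25360
3. 47.98790, -160.08662
4. -8.48873, -179.96967
5. 27.05985, -23.49650

Point 1:
  Latitude: 37.925′ = 0.632083°; total 56.632083
  N → positive
  Lon: 58.365′ = 0.972750°; total 88.972750
  W ⇒ negate
Point 2:
  Lat: 21 + 46.5045/60 = 21.775075
  hemisphere S, so the sign is −
  Longitude: 15.216′ = 0.253600°; total 146.253600
  hemisphere W, so the sign is −
Point 3:
  Latitude: 47 + 59.2739/60 = 47.987898
  N ⇒ keep positive
  λ: 5.197′ = 0.086617°; total 160.086617
  hemisphere W, so the sign is −
Point 4:
  φ: 29.324′ = 0.488733°; total 8.488733
  S → negative
  Longitude: 58.18′ = 0.969667°; total 179.969667
  W ⇒ negate
Point 5:
  φ: 27 + 3.5908/60 = 27.059847
  N → positive
  Longitude: 29.79′ = 0.496500°; total 23.496500
  hemisphere W, so the sign is −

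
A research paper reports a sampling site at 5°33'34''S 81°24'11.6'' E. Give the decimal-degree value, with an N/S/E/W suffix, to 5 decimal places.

5.55944° S, 81.40322° E

Latitude: 5 + 33/60 + 34/3600 = 5.559444
Longitude: 24′ + 11.6″ = 24.19333′; 81 + 24.19333/60 = 81.403222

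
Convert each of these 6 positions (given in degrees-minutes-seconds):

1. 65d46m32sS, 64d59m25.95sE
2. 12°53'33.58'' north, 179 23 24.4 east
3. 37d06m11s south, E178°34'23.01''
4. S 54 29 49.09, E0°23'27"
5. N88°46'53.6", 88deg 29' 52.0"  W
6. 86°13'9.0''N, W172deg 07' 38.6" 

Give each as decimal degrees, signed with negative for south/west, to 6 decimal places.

1. -65.775556, 64.990542
2. 12.892661, 179.390111
3. -37.103056, 178.573058
4. -54.496969, 0.390833
5. 88.781556, -88.497778
6. 86.219167, -172.127389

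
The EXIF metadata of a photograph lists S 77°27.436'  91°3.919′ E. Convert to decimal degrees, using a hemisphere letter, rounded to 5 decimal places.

77.45727° S, 91.06532° E

φ: 77 + 27.436/60 = 77.457267
Longitude: 3.919′ = 0.065317°; total 91.065317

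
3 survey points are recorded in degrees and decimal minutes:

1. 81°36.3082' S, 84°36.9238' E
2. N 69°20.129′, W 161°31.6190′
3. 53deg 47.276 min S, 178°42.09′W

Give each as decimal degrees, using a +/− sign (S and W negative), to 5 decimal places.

Point 1:
  Lat: 36.3082′ = 0.605137°; total 81.605137
  S ⇒ negate
  λ: 36.9238′ = 0.615397°; total 84.615397
  E ⇒ keep positive
Point 2:
  Lat: 20.129′ = 0.335483°; total 69.335483
  N → positive
  Lon: 161 + 31.619/60 = 161.526983
  W → negative
Point 3:
  Latitude: 53 + 47.276/60 = 53.787933
  S → negative
  Lon: 42.09′ = 0.701500°; total 178.701500
  hemisphere W, so the sign is −

1. -81.60514, 84.61540
2. 69.33548, -161.52698
3. -53.78793, -178.70150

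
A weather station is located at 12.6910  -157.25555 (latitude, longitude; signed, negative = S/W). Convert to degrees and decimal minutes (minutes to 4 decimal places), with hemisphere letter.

12° 41.4600′ N, 157° 15.3330′ W

φ: 12° + 0.691000 × 60 = 12° 41.460000′
Longitude is negative → W; |value| = 157.255550
λ: fractional part 0.255550 → 15.333000 minutes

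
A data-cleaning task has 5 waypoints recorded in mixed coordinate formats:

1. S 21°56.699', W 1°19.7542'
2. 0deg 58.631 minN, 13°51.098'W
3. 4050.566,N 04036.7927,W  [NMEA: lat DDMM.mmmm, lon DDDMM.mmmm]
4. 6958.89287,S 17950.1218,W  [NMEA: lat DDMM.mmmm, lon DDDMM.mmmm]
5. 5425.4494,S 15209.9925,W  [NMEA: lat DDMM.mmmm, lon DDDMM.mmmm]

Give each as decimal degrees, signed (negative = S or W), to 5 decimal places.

1. -21.94498, -1.32924
2. 0.97718, -13.85163
3. 40.84277, -40.61321
4. -69.98155, -179.83536
5. -54.42416, -152.16654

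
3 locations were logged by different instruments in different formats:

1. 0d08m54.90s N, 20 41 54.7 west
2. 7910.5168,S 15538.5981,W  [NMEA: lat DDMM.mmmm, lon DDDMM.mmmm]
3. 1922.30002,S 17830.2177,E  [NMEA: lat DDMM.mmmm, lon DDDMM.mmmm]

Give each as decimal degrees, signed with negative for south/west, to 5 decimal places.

Point 1:
  Latitude: 8′ + 54.9″ = 8.91500′; 0 + 8.91500/60 = 0.148583
  N → positive
  Longitude: 20 + 41/60 + 54.7/3600 = 20.698528
  W → negative
Point 2:
  Latitude: split at 2 digits → 79° and 10.5168′; 79 + 10.5168/60 = 79.175280
  S ⇒ negate
  Lon: split at 3 digits → 155° and 38.5981′; 155 + 38.5981/60 = 155.643302
  hemisphere W, so the sign is −
Point 3:
  Latitude: degrees = first 2 digits = 19, minutes = 22.30002; 19 + 22.30002/60 = 19.371667
  S ⇒ negate
  λ: degrees = first 3 digits = 178, minutes = 30.2177; 178 + 30.2177/60 = 178.503628
  E ⇒ keep positive

1. 0.14858, -20.69853
2. -79.17528, -155.64330
3. -19.37167, 178.50363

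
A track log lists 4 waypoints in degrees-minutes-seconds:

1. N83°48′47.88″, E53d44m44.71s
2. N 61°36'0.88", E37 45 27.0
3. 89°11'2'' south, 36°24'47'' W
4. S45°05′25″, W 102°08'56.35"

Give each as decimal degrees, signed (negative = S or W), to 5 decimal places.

1. 83.81330, 53.74575
2. 61.60024, 37.75750
3. -89.18389, -36.41306
4. -45.09028, -102.14899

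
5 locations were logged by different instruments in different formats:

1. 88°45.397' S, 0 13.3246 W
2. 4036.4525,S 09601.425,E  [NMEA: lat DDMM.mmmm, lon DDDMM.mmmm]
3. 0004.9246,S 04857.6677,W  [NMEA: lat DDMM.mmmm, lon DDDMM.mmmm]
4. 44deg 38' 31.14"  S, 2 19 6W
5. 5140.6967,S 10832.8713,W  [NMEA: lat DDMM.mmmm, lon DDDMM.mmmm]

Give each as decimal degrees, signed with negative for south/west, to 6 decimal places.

1. -88.756617, -0.222077
2. -40.607542, 96.023750
3. -0.082077, -48.961128
4. -44.641983, -2.318333
5. -51.678278, -108.547855

Point 1:
  Lat: 45.397′ = 0.756617°; total 88.7566167
  S ⇒ negate
  Lon: 13.3246′ = 0.222077°; total 0.2220767
  W ⇒ negate
Point 2:
  φ: split at 2 digits → 40° and 36.4525′; 40 + 36.4525/60 = 40.6075417
  S ⇒ negate
  Lon: split at 3 digits → 096° and 1.425′; 96 + 1.425/60 = 96.0237500
  E → positive
Point 3:
  Latitude: split at 2 digits → 00° and 4.9246′; 0 + 4.9246/60 = 0.0820767
  S → negative
  Longitude: split at 3 digits → 048° and 57.6677′; 48 + 57.6677/60 = 48.9611283
  hemisphere W, so the sign is −
Point 4:
  Lat: 44 + 38/60 + 31.14/3600 = 44.6419833
  S ⇒ negate
  Lon: 19′ + 6″ = 19.10000′; 2 + 19.10000/60 = 2.3183333
  hemisphere W, so the sign is −
Point 5:
  φ: split at 2 digits → 51° and 40.6967′; 51 + 40.6967/60 = 51.6782783
  hemisphere S, so the sign is −
  Lon: degrees = first 3 digits = 108, minutes = 32.8713; 108 + 32.8713/60 = 108.5478550
  W ⇒ negate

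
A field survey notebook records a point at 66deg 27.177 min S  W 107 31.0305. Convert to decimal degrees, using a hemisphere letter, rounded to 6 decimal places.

φ: 27.177′ = 0.452950°; total 66.4529500
Lon: 107 + 31.0305/60 = 107.5171750

66.452950° S, 107.517175° W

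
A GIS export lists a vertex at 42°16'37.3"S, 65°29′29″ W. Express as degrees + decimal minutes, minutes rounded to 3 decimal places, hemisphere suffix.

Latitude: 16 + 37.3/60 = 16.62167′
Longitude: seconds/60 = 0.48333; minutes = 29 + 0.48333 = 29.48333

42° 16.622′ S, 65° 29.483′ W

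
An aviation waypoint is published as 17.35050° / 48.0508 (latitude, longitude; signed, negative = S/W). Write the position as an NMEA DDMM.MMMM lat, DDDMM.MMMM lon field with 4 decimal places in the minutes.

φ: 17° + 0.350500 × 60 = 17° 21.030000′
Lon: minutes = (48.050800 − 48) × 60 = 3.048000

1721.0300,N / 04803.0480,E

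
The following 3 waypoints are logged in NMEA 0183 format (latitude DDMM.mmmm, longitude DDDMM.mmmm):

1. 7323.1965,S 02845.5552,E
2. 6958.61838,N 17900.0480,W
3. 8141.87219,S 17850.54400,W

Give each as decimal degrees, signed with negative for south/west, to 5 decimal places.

1. -73.38661, 28.75925
2. 69.97697, -179.00080
3. -81.69787, -178.84240

Point 1:
  Latitude: split at 2 digits → 73° and 23.1965′; 73 + 23.1965/60 = 73.386608
  hemisphere S, so the sign is −
  Longitude: degrees = first 3 digits = 28, minutes = 45.5552; 28 + 45.5552/60 = 28.759253
  E → positive
Point 2:
  φ: split at 2 digits → 69° and 58.61838′; 69 + 58.61838/60 = 69.976973
  N ⇒ keep positive
  Longitude: split at 3 digits → 179° and 0.048′; 179 + 0.048/60 = 179.000800
  W → negative
Point 3:
  Lat: degrees = first 2 digits = 81, minutes = 41.87219; 81 + 41.87219/60 = 81.697870
  S → negative
  Lon: degrees = first 3 digits = 178, minutes = 50.544; 178 + 50.544/60 = 178.842400
  W → negative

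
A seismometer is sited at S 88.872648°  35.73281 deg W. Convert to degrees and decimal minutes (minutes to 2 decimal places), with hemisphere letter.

88° 52.36′ S, 35° 43.97′ W

Latitude: fractional part 0.872648 → 52.3589 minutes
Longitude: 35° + 0.732810 × 60 = 35° 43.9686′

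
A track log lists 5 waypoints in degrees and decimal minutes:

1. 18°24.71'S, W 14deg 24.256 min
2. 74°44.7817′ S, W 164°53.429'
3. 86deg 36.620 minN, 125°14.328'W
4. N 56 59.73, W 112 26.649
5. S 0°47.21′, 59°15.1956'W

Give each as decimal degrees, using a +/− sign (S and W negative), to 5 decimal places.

Point 1:
  φ: 18 + 24.71/60 = 18.411833
  S ⇒ negate
  λ: 14 + 24.256/60 = 14.404267
  hemisphere W, so the sign is −
Point 2:
  Latitude: 74 + 44.7817/60 = 74.746362
  S ⇒ negate
  λ: 53.429′ = 0.890483°; total 164.890483
  W → negative
Point 3:
  Lat: 36.62′ = 0.610333°; total 86.610333
  N ⇒ keep positive
  Longitude: 125 + 14.328/60 = 125.238800
  hemisphere W, so the sign is −
Point 4:
  Lat: 56 + 59.73/60 = 56.995500
  N ⇒ keep positive
  Longitude: 26.649′ = 0.444150°; total 112.444150
  hemisphere W, so the sign is −
Point 5:
  Lat: 47.21′ = 0.786833°; total 0.786833
  hemisphere S, so the sign is −
  Longitude: 15.1956′ = 0.253260°; total 59.253260
  W → negative

1. -18.41183, -14.40427
2. -74.74636, -164.89048
3. 86.61033, -125.23880
4. 56.99550, -112.44415
5. -0.78683, -59.25326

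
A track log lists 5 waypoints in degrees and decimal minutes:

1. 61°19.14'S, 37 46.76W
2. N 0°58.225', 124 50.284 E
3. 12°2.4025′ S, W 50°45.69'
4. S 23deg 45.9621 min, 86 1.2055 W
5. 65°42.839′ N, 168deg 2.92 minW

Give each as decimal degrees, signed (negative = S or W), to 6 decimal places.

Point 1:
  Lat: 19.14′ = 0.319000°; total 61.3190000
  S → negative
  Lon: 46.76′ = 0.779333°; total 37.7793333
  W ⇒ negate
Point 2:
  Latitude: 0 + 58.225/60 = 0.9704167
  N ⇒ keep positive
  Longitude: 124 + 50.284/60 = 124.8380667
  E ⇒ keep positive
Point 3:
  Latitude: 12 + 2.4025/60 = 12.0400417
  S ⇒ negate
  λ: 50 + 45.69/60 = 50.7615000
  W → negative
Point 4:
  φ: 23 + 45.9621/60 = 23.7660350
  S → negative
  λ: 86 + 1.2055/60 = 86.0200917
  W ⇒ negate
Point 5:
  φ: 42.839′ = 0.713983°; total 65.7139833
  N → positive
  λ: 2.92′ = 0.048667°; total 168.0486667
  W → negative

1. -61.319000, -37.779333
2. 0.970417, 124.838067
3. -12.040042, -50.761500
4. -23.766035, -86.020092
5. 65.713983, -168.048667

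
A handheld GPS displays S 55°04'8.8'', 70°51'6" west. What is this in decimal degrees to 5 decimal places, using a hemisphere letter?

55.06911° S, 70.85167° W

Latitude: 55° + 4/60 + 8.8/3600 = 55 + 0.066667 + 0.002444 = 55.069111
λ: 70 + 51/60 + 6/3600 = 70.851667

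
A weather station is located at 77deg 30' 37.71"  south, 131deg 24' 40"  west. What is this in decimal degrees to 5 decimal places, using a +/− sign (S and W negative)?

Latitude: 30′ + 37.71″ = 30.62850′; 77 + 30.62850/60 = 77.510475
S → negative
Lon: 24′ + 40″ = 24.66667′; 131 + 24.66667/60 = 131.411111
W ⇒ negate

-77.51048, -131.41111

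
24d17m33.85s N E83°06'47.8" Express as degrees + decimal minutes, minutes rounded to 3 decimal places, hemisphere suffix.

Latitude: seconds/60 = 0.56417; minutes = 17 + 0.56417 = 17.56417
Lon: 6 + 47.8/60 = 6.79667′

24° 17.564′ N, 83° 6.797′ E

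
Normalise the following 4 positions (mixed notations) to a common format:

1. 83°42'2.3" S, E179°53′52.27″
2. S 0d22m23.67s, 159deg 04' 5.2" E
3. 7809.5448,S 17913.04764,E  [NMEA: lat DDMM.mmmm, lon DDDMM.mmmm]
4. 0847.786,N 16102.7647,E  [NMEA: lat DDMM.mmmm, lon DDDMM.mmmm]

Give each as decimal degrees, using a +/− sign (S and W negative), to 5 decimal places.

1. -83.70064, 179.89785
2. -0.37324, 159.06811
3. -78.15908, 179.21746
4. 8.79643, 161.04608

Point 1:
  φ: 83° + 42/60 + 2.3/3600 = 83 + 0.700000 + 0.000639 = 83.700639
  hemisphere S, so the sign is −
  Longitude: 179 + 53/60 + 52.27/3600 = 179.897853
  E → positive
Point 2:
  φ: 22′ + 23.67″ = 22.39450′; 0 + 22.39450/60 = 0.373242
  S → negative
  Longitude: 4′ + 5.2″ = 4.08667′; 159 + 4.08667/60 = 159.068111
  E ⇒ keep positive
Point 3:
  Lat: split at 2 digits → 78° and 9.5448′; 78 + 9.5448/60 = 78.159080
  S ⇒ negate
  Longitude: split at 3 digits → 179° and 13.04764′; 179 + 13.04764/60 = 179.217461
  E → positive
Point 4:
  Latitude: degrees = first 2 digits = 8, minutes = 47.786; 8 + 47.786/60 = 8.796433
  N ⇒ keep positive
  λ: degrees = first 3 digits = 161, minutes = 2.7647; 161 + 2.7647/60 = 161.046078
  E ⇒ keep positive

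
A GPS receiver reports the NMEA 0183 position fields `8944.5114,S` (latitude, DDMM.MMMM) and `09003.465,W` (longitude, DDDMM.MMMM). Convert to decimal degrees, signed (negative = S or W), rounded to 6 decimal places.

φ: degrees = first 2 digits = 89, minutes = 44.5114; 89 + 44.5114/60 = 89.7418567
hemisphere S, so the sign is −
λ: split at 3 digits → 090° and 3.465′; 90 + 3.465/60 = 90.0577500
W → negative

-89.741857, -90.057750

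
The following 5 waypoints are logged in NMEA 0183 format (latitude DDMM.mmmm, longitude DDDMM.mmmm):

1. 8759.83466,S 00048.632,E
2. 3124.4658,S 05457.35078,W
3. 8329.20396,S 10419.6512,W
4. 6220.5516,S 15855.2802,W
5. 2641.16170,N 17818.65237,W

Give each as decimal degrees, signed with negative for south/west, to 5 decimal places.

1. -87.99724, 0.81053
2. -31.40776, -54.95585
3. -83.48673, -104.32752
4. -62.34253, -158.92134
5. 26.68603, -178.31087

Point 1:
  φ: split at 2 digits → 87° and 59.83466′; 87 + 59.83466/60 = 87.997244
  S → negative
  Lon: degrees = first 3 digits = 0, minutes = 48.632; 0 + 48.632/60 = 0.810533
  E → positive
Point 2:
  Lat: split at 2 digits → 31° and 24.4658′; 31 + 24.4658/60 = 31.407763
  hemisphere S, so the sign is −
  Longitude: degrees = first 3 digits = 54, minutes = 57.35078; 54 + 57.35078/60 = 54.955846
  W → negative
Point 3:
  Latitude: degrees = first 2 digits = 83, minutes = 29.20396; 83 + 29.20396/60 = 83.486733
  hemisphere S, so the sign is −
  Longitude: degrees = first 3 digits = 104, minutes = 19.6512; 104 + 19.6512/60 = 104.327520
  W → negative
Point 4:
  Latitude: split at 2 digits → 62° and 20.5516′; 62 + 20.5516/60 = 62.342527
  hemisphere S, so the sign is −
  Lon: split at 3 digits → 158° and 55.2802′; 158 + 55.2802/60 = 158.921337
  W ⇒ negate
Point 5:
  Latitude: degrees = first 2 digits = 26, minutes = 41.1617; 26 + 41.1617/60 = 26.686028
  N → positive
  λ: split at 3 digits → 178° and 18.65237′; 178 + 18.65237/60 = 178.310873
  hemisphere W, so the sign is −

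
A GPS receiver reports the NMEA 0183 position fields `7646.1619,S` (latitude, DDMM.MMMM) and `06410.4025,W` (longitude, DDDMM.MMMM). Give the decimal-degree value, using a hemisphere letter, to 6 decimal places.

Lat: degrees = first 2 digits = 76, minutes = 46.1619; 76 + 46.1619/60 = 76.7693650
λ: degrees = first 3 digits = 64, minutes = 10.4025; 64 + 10.4025/60 = 64.1733750

76.769365° S, 64.173375° W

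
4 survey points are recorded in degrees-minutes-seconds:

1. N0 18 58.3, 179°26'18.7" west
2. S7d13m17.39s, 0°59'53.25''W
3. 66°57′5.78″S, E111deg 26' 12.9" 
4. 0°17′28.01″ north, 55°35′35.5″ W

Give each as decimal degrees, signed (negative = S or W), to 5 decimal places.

1. 0.31619, -179.43853
2. -7.22150, -0.99813
3. -66.95161, 111.43692
4. 0.29111, -55.59319

Point 1:
  Latitude: 0 + 18/60 + 58.3/3600 = 0.316194
  N → positive
  λ: 179° + 26/60 + 18.7/3600 = 179 + 0.433333 + 0.005194 = 179.438528
  W → negative
Point 2:
  φ: 7° + 13/60 + 17.39/3600 = 7 + 0.216667 + 0.004831 = 7.221497
  S ⇒ negate
  Lon: 0° + 59/60 + 53.25/3600 = 0 + 0.983333 + 0.014792 = 0.998125
  hemisphere W, so the sign is −
Point 3:
  Latitude: 66° + 57/60 + 5.78/3600 = 66 + 0.950000 + 0.001606 = 66.951606
  S ⇒ negate
  λ: 111° + 26/60 + 12.9/3600 = 111 + 0.433333 + 0.003583 = 111.436917
  E → positive
Point 4:
  φ: 17′ + 28.01″ = 17.46683′; 0 + 17.46683/60 = 0.291114
  N → positive
  Longitude: 55° + 35/60 + 35.5/3600 = 55 + 0.583333 + 0.009861 = 55.593194
  hemisphere W, so the sign is −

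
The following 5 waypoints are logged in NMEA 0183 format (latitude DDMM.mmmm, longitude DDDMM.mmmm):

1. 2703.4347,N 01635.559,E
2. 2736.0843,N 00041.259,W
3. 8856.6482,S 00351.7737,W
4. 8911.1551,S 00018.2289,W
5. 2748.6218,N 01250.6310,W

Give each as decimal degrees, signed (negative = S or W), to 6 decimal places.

Point 1:
  φ: degrees = first 2 digits = 27, minutes = 3.4347; 27 + 3.4347/60 = 27.0572450
  N ⇒ keep positive
  Longitude: split at 3 digits → 016° and 35.559′; 16 + 35.559/60 = 16.5926500
  E → positive
Point 2:
  Lat: split at 2 digits → 27° and 36.0843′; 27 + 36.0843/60 = 27.6014050
  N → positive
  Longitude: degrees = first 3 digits = 0, minutes = 41.259; 0 + 41.259/60 = 0.6876500
  hemisphere W, so the sign is −
Point 3:
  φ: degrees = first 2 digits = 88, minutes = 56.6482; 88 + 56.6482/60 = 88.9441367
  S ⇒ negate
  λ: split at 3 digits → 003° and 51.7737′; 3 + 51.7737/60 = 3.8628950
  W ⇒ negate
Point 4:
  φ: degrees = first 2 digits = 89, minutes = 11.1551; 89 + 11.1551/60 = 89.1859183
  S → negative
  Longitude: split at 3 digits → 000° and 18.2289′; 0 + 18.2289/60 = 0.3038150
  W ⇒ negate
Point 5:
  φ: split at 2 digits → 27° and 48.6218′; 27 + 48.6218/60 = 27.8103633
  N → positive
  Lon: split at 3 digits → 012° and 50.631′; 12 + 50.631/60 = 12.8438500
  hemisphere W, so the sign is −

1. 27.057245, 16.592650
2. 27.601405, -0.687650
3. -88.944137, -3.862895
4. -89.185918, -0.303815
5. 27.810363, -12.843850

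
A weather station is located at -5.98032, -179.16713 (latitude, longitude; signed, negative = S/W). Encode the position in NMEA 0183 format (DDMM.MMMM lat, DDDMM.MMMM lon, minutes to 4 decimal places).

Latitude is negative → S; |value| = 5.980320
Latitude: 5° + 0.980320 × 60 = 5° 58.819200′
Longitude is negative → W; |value| = 179.167130
Longitude: minutes = (179.167130 − 179) × 60 = 10.027800

0558.8192,S / 17910.0278,W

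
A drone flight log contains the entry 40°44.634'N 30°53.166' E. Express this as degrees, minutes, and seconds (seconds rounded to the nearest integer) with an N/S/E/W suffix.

Lat: fractional minutes 0.63400 × 60 = 38.04″
Longitude: 53.16600′ → 53′ and 0.16600 × 60 = 9.96″

40°44′38″ N, 30°53′10″ E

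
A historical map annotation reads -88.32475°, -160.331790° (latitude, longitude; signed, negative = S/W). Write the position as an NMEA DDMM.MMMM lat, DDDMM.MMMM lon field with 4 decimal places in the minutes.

Latitude is negative → S; |value| = 88.324750
φ: minutes = (88.324750 − 88) × 60 = 19.485000
Longitude is negative → W; |value| = 160.331790
Longitude: minutes = (160.331790 − 160) × 60 = 19.907400

8819.4850,S / 16019.9074,W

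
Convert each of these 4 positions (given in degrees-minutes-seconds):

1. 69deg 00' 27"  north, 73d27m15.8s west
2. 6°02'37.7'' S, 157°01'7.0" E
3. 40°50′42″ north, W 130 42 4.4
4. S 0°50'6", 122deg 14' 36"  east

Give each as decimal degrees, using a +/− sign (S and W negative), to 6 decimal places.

1. 69.007500, -73.454389
2. -6.043806, 157.018611
3. 40.845000, -130.701222
4. -0.835000, 122.243333

Point 1:
  φ: 69 + 0/60 + 27/3600 = 69.0075000
  N ⇒ keep positive
  λ: 73 + 27/60 + 15.8/3600 = 73.4543889
  hemisphere W, so the sign is −
Point 2:
  Latitude: 2′ + 37.7″ = 2.62833′; 6 + 2.62833/60 = 6.0438056
  hemisphere S, so the sign is −
  Lon: 157° + 1/60 + 7/3600 = 157 + 0.016667 + 0.001944 = 157.0186111
  E ⇒ keep positive
Point 3:
  Latitude: 50′ + 42″ = 50.70000′; 40 + 50.70000/60 = 40.8450000
  N ⇒ keep positive
  Lon: 42′ + 4.4″ = 42.07333′; 130 + 42.07333/60 = 130.7012222
  W → negative
Point 4:
  Lat: 50′ + 6″ = 50.10000′; 0 + 50.10000/60 = 0.8350000
  S ⇒ negate
  λ: 122° + 14/60 + 36/3600 = 122 + 0.233333 + 0.010000 = 122.2433333
  E → positive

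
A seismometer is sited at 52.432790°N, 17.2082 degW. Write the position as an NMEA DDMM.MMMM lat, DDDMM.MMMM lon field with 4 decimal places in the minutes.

5225.9674,N / 01712.4920,W

φ: fractional part 0.432790 → 25.967400 minutes
λ: 17° + 0.208200 × 60 = 17° 12.492000′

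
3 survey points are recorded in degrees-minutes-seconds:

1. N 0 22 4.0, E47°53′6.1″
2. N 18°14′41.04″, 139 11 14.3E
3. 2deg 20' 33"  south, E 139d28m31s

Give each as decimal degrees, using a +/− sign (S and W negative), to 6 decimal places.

1. 0.367778, 47.885028
2. 18.244733, 139.187306
3. -2.342500, 139.475278

Point 1:
  Latitude: 0° + 22/60 + 4/3600 = 0 + 0.366667 + 0.001111 = 0.3677778
  N ⇒ keep positive
  Longitude: 53′ + 6.1″ = 53.10167′; 47 + 53.10167/60 = 47.8850278
  E → positive
Point 2:
  Latitude: 14′ + 41.04″ = 14.68400′; 18 + 14.68400/60 = 18.2447333
  N → positive
  Lon: 139° + 11/60 + 14.3/3600 = 139 + 0.183333 + 0.003972 = 139.1873056
  E ⇒ keep positive
Point 3:
  Lat: 2 + 20/60 + 33/3600 = 2.3425000
  S → negative
  Longitude: 139° + 28/60 + 31/3600 = 139 + 0.466667 + 0.008611 = 139.4752778
  E ⇒ keep positive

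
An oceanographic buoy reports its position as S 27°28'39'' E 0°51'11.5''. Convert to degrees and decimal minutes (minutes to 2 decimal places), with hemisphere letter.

φ: 28 + 39/60 = 28.6500′
λ: 51 + 11.5/60 = 51.1917′

27° 28.65′ S, 0° 51.19′ E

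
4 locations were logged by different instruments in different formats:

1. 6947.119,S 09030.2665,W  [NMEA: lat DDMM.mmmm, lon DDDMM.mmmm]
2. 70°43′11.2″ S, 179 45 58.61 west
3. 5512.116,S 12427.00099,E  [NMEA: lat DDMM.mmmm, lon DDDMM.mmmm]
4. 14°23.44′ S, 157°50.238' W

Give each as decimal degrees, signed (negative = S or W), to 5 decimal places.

Point 1:
  φ: degrees = first 2 digits = 69, minutes = 47.119; 69 + 47.119/60 = 69.785317
  hemisphere S, so the sign is −
  Longitude: degrees = first 3 digits = 90, minutes = 30.2665; 90 + 30.2665/60 = 90.504442
  hemisphere W, so the sign is −
Point 2:
  Lat: 70° + 43/60 + 11.2/3600 = 70 + 0.716667 + 0.003111 = 70.719778
  hemisphere S, so the sign is −
  Lon: 179 + 45/60 + 58.61/3600 = 179.766281
  W ⇒ negate
Point 3:
  Lat: degrees = first 2 digits = 55, minutes = 12.116; 55 + 12.116/60 = 55.201933
  hemisphere S, so the sign is −
  Lon: split at 3 digits → 124° and 27.00099′; 124 + 27.00099/60 = 124.450017
  E ⇒ keep positive
Point 4:
  Lat: 14 + 23.44/60 = 14.390667
  S ⇒ negate
  λ: 157 + 50.238/60 = 157.837300
  W ⇒ negate

1. -69.78532, -90.50444
2. -70.71978, -179.76628
3. -55.20193, 124.45002
4. -14.39067, -157.83730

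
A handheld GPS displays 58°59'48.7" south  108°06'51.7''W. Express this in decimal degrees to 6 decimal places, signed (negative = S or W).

Lat: 59′ + 48.7″ = 59.81167′; 58 + 59.81167/60 = 58.9968611
hemisphere S, so the sign is −
λ: 108 + 6/60 + 51.7/3600 = 108.1143611
hemisphere W, so the sign is −

-58.996861, -108.114361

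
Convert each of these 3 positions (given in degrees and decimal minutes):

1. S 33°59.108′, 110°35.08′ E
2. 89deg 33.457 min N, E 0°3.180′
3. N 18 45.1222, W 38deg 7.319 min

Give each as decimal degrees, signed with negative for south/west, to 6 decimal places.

1. -33.985133, 110.584667
2. 89.557617, 0.053000
3. 18.752037, -38.121983

Point 1:
  φ: 33 + 59.108/60 = 33.9851333
  hemisphere S, so the sign is −
  Longitude: 35.08′ = 0.584667°; total 110.5846667
  E → positive
Point 2:
  φ: 89 + 33.457/60 = 89.5576167
  N → positive
  Lon: 0 + 3.18/60 = 0.0530000
  E ⇒ keep positive
Point 3:
  Latitude: 18 + 45.1222/60 = 18.7520367
  N ⇒ keep positive
  λ: 38 + 7.319/60 = 38.1219833
  W ⇒ negate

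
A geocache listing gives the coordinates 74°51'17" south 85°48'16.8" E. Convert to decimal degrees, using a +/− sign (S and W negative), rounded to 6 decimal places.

-74.854722, 85.804667

φ: 74 + 51/60 + 17/3600 = 74.8547222
S ⇒ negate
λ: 85° + 48/60 + 16.8/3600 = 85 + 0.800000 + 0.004667 = 85.8046667
E → positive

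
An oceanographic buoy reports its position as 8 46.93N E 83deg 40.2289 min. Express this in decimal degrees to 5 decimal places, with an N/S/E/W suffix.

8.78217° N, 83.67048° E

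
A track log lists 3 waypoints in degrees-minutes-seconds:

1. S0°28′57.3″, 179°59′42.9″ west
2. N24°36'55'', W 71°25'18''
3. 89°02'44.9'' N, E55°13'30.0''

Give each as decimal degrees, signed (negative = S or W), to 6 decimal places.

Point 1:
  φ: 0° + 28/60 + 57.3/3600 = 0 + 0.466667 + 0.015917 = 0.4825833
  S ⇒ negate
  Lon: 59′ + 42.9″ = 59.71500′; 179 + 59.71500/60 = 179.9952500
  W → negative
Point 2:
  Lat: 24° + 36/60 + 55/3600 = 24 + 0.600000 + 0.015278 = 24.6152778
  N ⇒ keep positive
  Longitude: 71° + 25/60 + 18/3600 = 71 + 0.416667 + 0.005000 = 71.4216667
  W → negative
Point 3:
  Lat: 89 + 2/60 + 44.9/3600 = 89.0458056
  N → positive
  Lon: 55° + 13/60 + 30/3600 = 55 + 0.216667 + 0.008333 = 55.2250000
  E → positive

1. -0.482583, -179.995250
2. 24.615278, -71.421667
3. 89.045806, 55.225000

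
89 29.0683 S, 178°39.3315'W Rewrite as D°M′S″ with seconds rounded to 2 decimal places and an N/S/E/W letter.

Lat: fractional minutes 0.06830 × 60 = 4.0980″
Longitude: 39.33150′ → 39′ and 0.33150 × 60 = 19.8900″

89°29′4.10″ S, 178°39′19.89″ W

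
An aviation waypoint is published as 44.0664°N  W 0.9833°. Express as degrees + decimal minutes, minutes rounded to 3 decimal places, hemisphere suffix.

Latitude: 44° + 0.066400 × 60 = 44° 3.98400′
Longitude: minutes = (0.983300 − 0) × 60 = 58.99800

44° 3.984′ N, 0° 58.998′ W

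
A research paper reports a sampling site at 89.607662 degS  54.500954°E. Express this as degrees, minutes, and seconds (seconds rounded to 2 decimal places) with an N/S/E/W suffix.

Lat: 0.607662° → 36.45972′; 0.45972 × 60 = 27.5832″
Lon: 0.500954° → 30.05724′; 0.05724 × 60 = 3.4344″

89°36′27.58″ S, 54°30′3.43″ E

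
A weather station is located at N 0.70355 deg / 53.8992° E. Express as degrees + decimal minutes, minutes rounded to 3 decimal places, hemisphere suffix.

0° 42.213′ N, 53° 53.952′ E

Latitude: 0° + 0.703550 × 60 = 0° 42.21300′
λ: minutes = (53.899200 − 53) × 60 = 53.95200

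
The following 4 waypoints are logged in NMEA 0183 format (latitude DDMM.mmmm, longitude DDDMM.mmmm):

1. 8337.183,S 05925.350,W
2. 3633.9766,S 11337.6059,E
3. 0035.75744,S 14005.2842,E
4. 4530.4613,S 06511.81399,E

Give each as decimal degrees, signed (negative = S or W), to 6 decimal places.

Point 1:
  φ: split at 2 digits → 83° and 37.183′; 83 + 37.183/60 = 83.6197167
  S → negative
  Longitude: degrees = first 3 digits = 59, minutes = 25.35; 59 + 25.35/60 = 59.4225000
  W ⇒ negate
Point 2:
  Lat: degrees = first 2 digits = 36, minutes = 33.9766; 36 + 33.9766/60 = 36.5662767
  hemisphere S, so the sign is −
  Lon: split at 3 digits → 113° and 37.6059′; 113 + 37.6059/60 = 113.6267650
  E ⇒ keep positive
Point 3:
  Latitude: split at 2 digits → 00° and 35.75744′; 0 + 35.75744/60 = 0.5959573
  S → negative
  λ: split at 3 digits → 140° and 5.2842′; 140 + 5.2842/60 = 140.0880700
  E ⇒ keep positive
Point 4:
  Latitude: split at 2 digits → 45° and 30.4613′; 45 + 30.4613/60 = 45.5076883
  hemisphere S, so the sign is −
  λ: split at 3 digits → 065° and 11.81399′; 65 + 11.81399/60 = 65.1968998
  E → positive

1. -83.619717, -59.422500
2. -36.566277, 113.626765
3. -0.595957, 140.088070
4. -45.507688, 65.196900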